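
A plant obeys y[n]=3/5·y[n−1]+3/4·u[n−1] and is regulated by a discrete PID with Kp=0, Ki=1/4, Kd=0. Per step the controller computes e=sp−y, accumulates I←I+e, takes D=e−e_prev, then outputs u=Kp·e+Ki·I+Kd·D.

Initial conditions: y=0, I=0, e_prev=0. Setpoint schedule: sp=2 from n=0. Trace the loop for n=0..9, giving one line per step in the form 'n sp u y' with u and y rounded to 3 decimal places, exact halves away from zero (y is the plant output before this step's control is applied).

0 2 0.500 0.000
1 2 0.906 0.375
2 2 1.180 0.905
3 2 1.323 1.428
4 2 1.361 1.849
5 2 1.328 2.130
6 2 1.260 2.274
7 2 1.182 2.309
8 2 1.114 2.272
9 2 1.065 2.199

(exact arithmetic carried between steps; '≈' marks a value shown rounded to 6 d.p. or computed from one; I and e_prev carry over from the previous line; the table rounds u and y to 3 d.p., halves away from zero)
n=0: y=0, sp=2, e=sp−y=2; I=2, D=e−e_prev=2; u=0·2+1/4·2+0·2=0.5; next y=3/5·0+3/4·0.5=0.375
n=1: y=0.375, sp=2, e=sp−y=1.625; I=3.625, D=e−e_prev=-0.375; u=0·1.625+1/4·3.625+0·(-0.375)=0.90625; next y=3/5·0.375+3/4·0.90625≈0.904688
n=2: y≈0.904688, sp=2, e=sp−y≈1.095313; I≈4.720313, D=e−e_prev≈-0.529688; u=0·1.095313+1/4·4.720313+0·(-0.529688)≈1.180078; next y=3/5·0.904688+3/4·1.180078≈1.427871
n=3: y≈1.427871, sp=2, e=sp−y≈0.572129; I≈5.292441, D=e−e_prev≈-0.523184; u=0·0.572129+1/4·5.292441+0·(-0.523184)≈1.323110; next y=3/5·1.427871+3/4·1.323110≈1.849055
n=4: y≈1.849055, sp=2, e=sp−y≈0.150945; I≈5.443386, D=e−e_prev≈-0.421184; u=0·0.150945+1/4·5.443386+0·(-0.421184)≈1.360846; next y=3/5·1.849055+3/4·1.360846≈2.130068
n=5: y≈2.130068, sp=2, e=sp−y≈-0.130068; I≈5.313318, D=e−e_prev≈-0.281013; u=0·(-0.130068)+1/4·5.313318+0·(-0.281013)≈1.328329; next y=3/5·2.130068+3/4·1.328329≈2.274288
n=6: y≈2.274288, sp=2, e=sp−y≈-0.274288; I≈5.039030, D=e−e_prev≈-0.144220; u=0·(-0.274288)+1/4·5.039030+0·(-0.144220)≈1.259757; next y=3/5·2.274288+3/4·1.259757≈2.309391
n=7: y≈2.309391, sp=2, e=sp−y≈-0.309391; I≈4.729639, D=e−e_prev≈-0.035103; u=0·(-0.309391)+1/4·4.729639+0·(-0.035103)≈1.182410; next y=3/5·2.309391+3/4·1.182410≈2.272442
n=8: y≈2.272442, sp=2, e=sp−y≈-0.272442; I≈4.457197, D=e−e_prev≈0.036949; u=0·(-0.272442)+1/4·4.457197+0·0.036949≈1.114299; next y=3/5·2.272442+3/4·1.114299≈2.199190
n=9: y≈2.199190, sp=2, e=sp−y≈-0.199190; I≈4.258008, D=e−e_prev≈0.073252; u=0·(-0.199190)+1/4·4.258008+0·0.073252≈1.064502; next y=3/5·2.199190+3/4·1.064502≈2.117890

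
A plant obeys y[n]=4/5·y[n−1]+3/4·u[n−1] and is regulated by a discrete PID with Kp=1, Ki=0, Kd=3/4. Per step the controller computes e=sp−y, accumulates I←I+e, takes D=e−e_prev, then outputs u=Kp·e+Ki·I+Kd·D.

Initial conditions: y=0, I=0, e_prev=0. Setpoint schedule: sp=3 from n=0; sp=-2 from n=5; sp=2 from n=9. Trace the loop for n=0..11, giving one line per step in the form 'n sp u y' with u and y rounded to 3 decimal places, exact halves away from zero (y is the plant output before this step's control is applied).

0 3 5.250 0.000
1 3 -3.891 3.938
2 3 5.547 0.232
3 3 -4.431 4.346
4 3 5.991 0.153
5 -2 -13.713 4.616
6 -2 12.998 -6.592
7 -2 -14.775 4.475
8 -2 14.484 -7.501
9 2 -9.134 4.862
10 2 10.828 -2.961
11 2 -10.287 5.752

(exact arithmetic carried between steps; '≈' marks a value shown rounded to 6 d.p. or computed from one; I and e_prev carry over from the previous line; the table rounds u and y to 3 d.p., halves away from zero)
n=0: y=0, sp=3, e=sp−y=3; I=3, D=e−e_prev=3; u=1·3+0·3+3/4·3=5.25; next y=4/5·0+3/4·5.25=3.9375
n=1: y=3.9375, sp=3, e=sp−y=-0.9375; I=2.0625, D=e−e_prev=-3.9375; u=1·(-0.9375)+0·2.0625+3/4·(-3.9375)=-3.890625; next y=4/5·3.9375+3/4·(-3.890625)≈0.232031
n=2: y≈0.232031, sp=3, e=sp−y≈2.767969; I≈4.830469, D=e−e_prev≈3.705469; u=1·2.767969+0·4.830469+3/4·3.705469≈5.547070; next y=4/5·0.232031+3/4·5.547070≈4.345928
n=3: y≈4.345928, sp=3, e=sp−y≈-1.345928; I≈3.484541, D=e−e_prev≈-4.113896; u=1·(-1.345928)+0·3.484541+3/4·(-4.113896)≈-4.431350; next y=4/5·4.345928+3/4·(-4.431350)≈0.153230
n=4: y≈0.153230, sp=3, e=sp−y≈2.846770; I≈6.331311, D=e−e_prev≈4.192698; u=1·2.846770+0·6.331311+3/4·4.192698≈5.991294; next y=4/5·0.153230+3/4·5.991294≈4.616054
n=5: y≈4.616054, sp=-2, e=sp−y≈-6.616054; I≈-0.284743, D=e−e_prev≈-9.462825; u=1·(-6.616054)+0·(-0.284743)+3/4·(-9.462825)≈-13.713173; next y=4/5·4.616054+3/4·(-13.713173)≈-6.592036
n=6: y≈-6.592036, sp=-2, e=sp−y≈4.592036; I≈4.307293, D=e−e_prev≈11.208090; u=1·4.592036+0·4.307293+3/4·11.208090≈12.998104; next y=4/5·(-6.592036)+3/4·12.998104≈4.474949
n=7: y≈4.474949, sp=-2, e=sp−y≈-6.474949; I≈-2.167656, D=e−e_prev≈-11.066985; u=1·(-6.474949)+0·(-2.167656)+3/4·(-11.066985)≈-14.775188; next y=4/5·4.474949+3/4·(-14.775188)≈-7.501432
n=8: y≈-7.501432, sp=-2, e=sp−y≈5.501432; I≈3.333776, D=e−e_prev≈11.976381; u=1·5.501432+0·3.333776+3/4·11.976381≈14.483717; next y=4/5·(-7.501432)+3/4·14.483717≈4.861643
n=9: y≈4.861643, sp=2, e=sp−y≈-2.861643; I≈0.472133, D=e−e_prev≈-8.363074; u=1·(-2.861643)+0·0.472133+3/4·(-8.363074)≈-9.133948; next y=4/5·4.861643+3/4·(-9.133948)≈-2.961147
n=10: y≈-2.961147, sp=2, e=sp−y≈4.961147; I≈5.433281, D=e−e_prev≈7.822790; u=1·4.961147+0·5.433281+3/4·7.822790≈10.828239; next y=4/5·(-2.961147)+3/4·10.828239≈5.752262
n=11: y≈5.752262, sp=2, e=sp−y≈-3.752262; I≈1.681019, D=e−e_prev≈-8.713409; u=1·(-3.752262)+0·1.681019+3/4·(-8.713409)≈-10.287318; next y=4/5·5.752262+3/4·(-10.287318)≈-3.113679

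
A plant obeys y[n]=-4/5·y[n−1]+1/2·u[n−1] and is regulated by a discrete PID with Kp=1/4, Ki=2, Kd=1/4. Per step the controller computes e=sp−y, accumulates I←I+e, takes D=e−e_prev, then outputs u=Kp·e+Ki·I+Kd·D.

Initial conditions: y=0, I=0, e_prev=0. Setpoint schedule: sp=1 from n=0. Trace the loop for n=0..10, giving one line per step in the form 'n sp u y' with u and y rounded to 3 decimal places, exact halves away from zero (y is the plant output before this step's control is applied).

0 1 2.500 0.000
1 1 1.125 1.250
2 1 5.156 -0.438
3 1 -0.805 2.928
4 1 10.363 -2.745
5 1 -8.871 7.377
6 1 25.192 -10.337
7 1 -34.570 20.866
8 1 70.608 -33.978
9 1 -114.307 62.486
10 1 210.907 -107.142

(exact arithmetic carried between steps; '≈' marks a value shown rounded to 6 d.p. or computed from one; I and e_prev carry over from the previous line; the table rounds u and y to 3 d.p., halves away from zero)
n=0: y=0, sp=1, e=sp−y=1; I=1, D=e−e_prev=1; u=1/4·1+2·1+1/4·1=2.5; next y=-4/5·0+1/2·2.5=1.25
n=1: y=1.25, sp=1, e=sp−y=-0.25; I=0.75, D=e−e_prev=-1.25; u=1/4·(-0.25)+2·0.75+1/4·(-1.25)=1.125; next y=-4/5·1.25+1/2·1.125=-0.4375
n=2: y=-0.4375, sp=1, e=sp−y=1.4375; I=2.1875, D=e−e_prev=1.6875; u=1/4·1.4375+2·2.1875+1/4·1.6875=5.15625; next y=-4/5·(-0.4375)+1/2·5.15625=2.928125
n=3: y=2.928125, sp=1, e=sp−y=-1.928125; I=0.259375, D=e−e_prev=-3.365625; u=1/4·(-1.928125)+2·0.259375+1/4·(-3.365625)≈-0.804688; next y=-4/5·2.928125+1/2·(-0.804688)≈-2.744844
n=4: y≈-2.744844, sp=1, e=sp−y≈3.744844; I≈4.004219, D=e−e_prev≈5.672969; u=1/4·3.744844+2·4.004219+1/4·5.672969≈10.362891; next y=-4/5·(-2.744844)+1/2·10.362891≈7.377320
n=5: y≈7.377320, sp=1, e=sp−y≈-6.377320; I≈-2.373102, D=e−e_prev≈-10.122164; u=1/4·(-6.377320)+2·(-2.373102)+1/4·(-10.122164)≈-8.871074; next y=-4/5·7.377320+1/2·(-8.871074)≈-10.337393
n=6: y≈-10.337393, sp=1, e=sp−y≈11.337393; I≈8.964292, D=e−e_prev≈17.714714; u=1/4·11.337393+2·8.964292+1/4·17.714714≈25.191610; next y=-4/5·(-10.337393)+1/2·25.191610≈20.865720
n=7: y≈20.865720, sp=1, e=sp−y≈-19.865720; I≈-10.901428, D=e−e_prev≈-31.203113; u=1/4·(-19.865720)+2·(-10.901428)+1/4·(-31.203113)≈-34.570064; next y=-4/5·20.865720+1/2·(-34.570064)≈-33.977608
n=8: y≈-33.977608, sp=1, e=sp−y≈34.977608; I≈24.076180, D=e−e_prev≈54.843328; u=1/4·34.977608+2·24.076180+1/4·54.843328≈70.607594; next y=-4/5·(-33.977608)+1/2·70.607594≈62.485884
n=9: y≈62.485884, sp=1, e=sp−y≈-61.485884; I≈-37.409703, D=e−e_prev≈-96.463492; u=1/4·(-61.485884)+2·(-37.409703)+1/4·(-96.463492)≈-114.306751; next y=-4/5·62.485884+1/2·(-114.306751)≈-107.142082
n=10: y≈-107.142082, sp=1, e=sp−y≈108.142082; I≈70.732379, D=e−e_prev≈169.627966; u=1/4·108.142082+2·70.732379+1/4·169.627966≈210.907269; next y=-4/5·(-107.142082)+1/2·210.907269≈191.167300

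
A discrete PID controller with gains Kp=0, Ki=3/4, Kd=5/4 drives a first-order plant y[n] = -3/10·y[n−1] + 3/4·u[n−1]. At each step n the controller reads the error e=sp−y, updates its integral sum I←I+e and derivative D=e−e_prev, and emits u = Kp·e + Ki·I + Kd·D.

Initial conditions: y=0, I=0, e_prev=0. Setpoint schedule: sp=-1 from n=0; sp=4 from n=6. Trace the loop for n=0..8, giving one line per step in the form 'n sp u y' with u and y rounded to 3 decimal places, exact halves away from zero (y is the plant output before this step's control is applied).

0 -1 -2.000 0.000
1 -1 1.500 -1.500
2 -1 -6.150 1.575
3 -1 9.083 -5.085
4 -1 -23.024 8.337
5 -1 42.964 -19.769
6 4 -83.937 38.154
7 4 181.706 -74.399
8 4 -366.181 158.599

(exact arithmetic carried between steps; '≈' marks a value shown rounded to 6 d.p. or computed from one; I and e_prev carry over from the previous line; the table rounds u and y to 3 d.p., halves away from zero)
n=0: y=0, sp=-1, e=sp−y=-1; I=-1, D=e−e_prev=-1; u=0·(-1)+3/4·(-1)+5/4·(-1)=-2; next y=-3/10·0+3/4·(-2)=-1.5
n=1: y=-1.5, sp=-1, e=sp−y=0.5; I=-0.5, D=e−e_prev=1.5; u=0·0.5+3/4·(-0.5)+5/4·1.5=1.5; next y=-3/10·(-1.5)+3/4·1.5=1.575
n=2: y=1.575, sp=-1, e=sp−y=-2.575; I=-3.075, D=e−e_prev=-3.075; u=0·(-2.575)+3/4·(-3.075)+5/4·(-3.075)=-6.15; next y=-3/10·1.575+3/4·(-6.15)=-5.085
n=3: y=-5.085, sp=-1, e=sp−y=4.085; I=1.01, D=e−e_prev=6.66; u=0·4.085+3/4·1.01+5/4·6.66=9.0825; next y=-3/10·(-5.085)+3/4·9.0825=8.337375
n=4: y=8.337375, sp=-1, e=sp−y=-9.337375; I=-8.327375, D=e−e_prev=-13.422375; u=0·(-9.337375)+3/4·(-8.327375)+5/4·(-13.422375)=-23.0235; next y=-3/10·8.337375+3/4·(-23.0235)≈-19.768838
n=5: y≈-19.768838, sp=-1, e=sp−y≈18.768838; I≈10.441463, D=e−e_prev≈28.106213; u=0·18.768838+3/4·10.441463+5/4·28.106213≈42.963863; next y=-3/10·(-19.768838)+3/4·42.963863≈38.153548
n=6: y≈38.153548, sp=4, e=sp−y≈-34.153548; I≈-23.712086, D=e−e_prev≈-52.922386; u=0·(-34.153548)+3/4·(-23.712086)+5/4·(-52.922386)≈-83.937046; next y=-3/10·38.153548+3/4·(-83.937046)≈-74.398849
n=7: y≈-74.398849, sp=4, e=sp−y≈78.398849; I≈54.686764, D=e−e_prev≈112.552397; u=0·78.398849+3/4·54.686764+5/4·112.552397≈181.705569; next y=-3/10·(-74.398849)+3/4·181.705569≈158.598832
n=8: y≈158.598832, sp=4, e=sp−y≈-154.598832; I≈-99.912068, D=e−e_prev≈-232.997681; u=0·(-154.598832)+3/4·(-99.912068)+5/4·(-232.997681)≈-366.181152; next y=-3/10·158.598832+3/4·(-366.181152)≈-322.215514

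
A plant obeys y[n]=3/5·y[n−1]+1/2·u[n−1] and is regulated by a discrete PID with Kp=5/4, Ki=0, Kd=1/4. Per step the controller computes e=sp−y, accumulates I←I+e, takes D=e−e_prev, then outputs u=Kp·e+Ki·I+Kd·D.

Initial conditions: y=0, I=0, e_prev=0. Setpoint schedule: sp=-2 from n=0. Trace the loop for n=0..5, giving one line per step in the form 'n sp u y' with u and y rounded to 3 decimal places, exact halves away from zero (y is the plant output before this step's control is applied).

(exact arithmetic carried between steps; '≈' marks a value shown rounded to 6 d.p. or computed from one; I and e_prev carry over from the previous line; the table rounds u and y to 3 d.p., halves away from zero)
n=0: y=0, sp=-2, e=sp−y=-2; I=-2, D=e−e_prev=-2; u=5/4·(-2)+0·(-2)+1/4·(-2)=-3; next y=3/5·0+1/2·(-3)=-1.5
n=1: y=-1.5, sp=-2, e=sp−y=-0.5; I=-2.5, D=e−e_prev=1.5; u=5/4·(-0.5)+0·(-2.5)+1/4·1.5=-0.25; next y=3/5·(-1.5)+1/2·(-0.25)=-1.025
n=2: y=-1.025, sp=-2, e=sp−y=-0.975; I=-3.475, D=e−e_prev=-0.475; u=5/4·(-0.975)+0·(-3.475)+1/4·(-0.475)=-1.3375; next y=3/5·(-1.025)+1/2·(-1.3375)=-1.28375
n=3: y=-1.28375, sp=-2, e=sp−y=-0.71625; I=-4.19125, D=e−e_prev=0.25875; u=5/4·(-0.71625)+0·(-4.19125)+1/4·0.25875=-0.830625; next y=3/5·(-1.28375)+1/2·(-0.830625)≈-1.185563
n=4: y≈-1.185563, sp=-2, e=sp−y≈-0.814438; I≈-5.005688, D=e−e_prev≈-0.098188; u=5/4·(-0.814438)+0·(-5.005688)+1/4·(-0.098188)≈-1.042594; next y=3/5·(-1.185563)+1/2·(-1.042594)≈-1.232634
n=5: y≈-1.232634, sp=-2, e=sp−y≈-0.767366; I≈-5.773053, D=e−e_prev≈0.047072; u=5/4·(-0.767366)+0·(-5.773053)+1/4·0.047072≈-0.947439; next y=3/5·(-1.232634)+1/2·(-0.947439)≈-1.213300

0 -2 -3.000 0.000
1 -2 -0.250 -1.500
2 -2 -1.338 -1.025
3 -2 -0.831 -1.284
4 -2 -1.043 -1.186
5 -2 -0.947 -1.233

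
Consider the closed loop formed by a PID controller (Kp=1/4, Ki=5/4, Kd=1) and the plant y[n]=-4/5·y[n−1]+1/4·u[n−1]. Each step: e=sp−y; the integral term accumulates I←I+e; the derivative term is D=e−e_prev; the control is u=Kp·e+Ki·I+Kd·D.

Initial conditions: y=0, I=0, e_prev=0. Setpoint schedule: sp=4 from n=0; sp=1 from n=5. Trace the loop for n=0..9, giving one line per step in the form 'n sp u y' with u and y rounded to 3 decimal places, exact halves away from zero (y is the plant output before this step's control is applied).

0 4 10.000 0.000
1 4 4.750 2.500
2 4 17.406 -0.813
3 4 5.574 5.002
4 4 29.159 -2.608
5 1 -7.649 9.376
6 1 43.837 -9.413
7 1 -31.693 18.490
8 1 77.360 -22.715
9 1 -84.769 37.512

(exact arithmetic carried between steps; '≈' marks a value shown rounded to 6 d.p. or computed from one; I and e_prev carry over from the previous line; the table rounds u and y to 3 d.p., halves away from zero)
n=0: y=0, sp=4, e=sp−y=4; I=4, D=e−e_prev=4; u=1/4·4+5/4·4+1·4=10; next y=-4/5·0+1/4·10=2.5
n=1: y=2.5, sp=4, e=sp−y=1.5; I=5.5, D=e−e_prev=-2.5; u=1/4·1.5+5/4·5.5+1·(-2.5)=4.75; next y=-4/5·2.5+1/4·4.75=-0.8125
n=2: y=-0.8125, sp=4, e=sp−y=4.8125; I=10.3125, D=e−e_prev=3.3125; u=1/4·4.8125+5/4·10.3125+1·3.3125=17.40625; next y=-4/5·(-0.8125)+1/4·17.40625≈5.001563
n=3: y≈5.001563, sp=4, e=sp−y≈-1.001563; I≈9.310938, D=e−e_prev≈-5.814063; u=1/4·(-1.001563)+5/4·9.310938+1·(-5.814063)≈5.574219; next y=-4/5·5.001563+1/4·5.574219≈-2.607695
n=4: y≈-2.607695, sp=4, e=sp−y≈6.607695; I≈15.918633, D=e−e_prev≈7.609258; u=1/4·6.607695+5/4·15.918633+1·7.609258≈29.159473; next y=-4/5·(-2.607695)+1/4·29.159473≈9.376024
n=5: y≈9.376024, sp=1, e=sp−y≈-8.376024; I≈7.542608, D=e−e_prev≈-14.983720; u=1/4·(-8.376024)+5/4·7.542608+1·(-14.983720)≈-7.649465; next y=-4/5·9.376024+1/4·(-7.649465)≈-9.413186
n=6: y≈-9.413186, sp=1, e=sp−y≈10.413186; I≈17.955794, D=e−e_prev≈18.789210; u=1/4·10.413186+5/4·17.955794+1·18.789210≈43.837250; next y=-4/5·(-9.413186)+1/4·43.837250≈18.489861
n=7: y≈18.489861, sp=1, e=sp−y≈-17.489861; I≈0.465933, D=e−e_prev≈-27.903047; u=1/4·(-17.489861)+5/4·0.465933+1·(-27.903047)≈-31.693096; next y=-4/5·18.489861+1/4·(-31.693096)≈-22.715163
n=8: y≈-22.715163, sp=1, e=sp−y≈23.715163; I≈24.181096, D=e−e_prev≈41.205024; u=1/4·23.715163+5/4·24.181096+1·41.205024≈77.360185; next y=-4/5·(-22.715163)+1/4·77.360185≈37.512176
n=9: y≈37.512176, sp=1, e=sp−y≈-36.512176; I≈-12.331080, D=e−e_prev≈-60.227339; u=1/4·(-36.512176)+5/4·(-12.331080)+1·(-60.227339)≈-84.769234; next y=-4/5·37.512176+1/4·(-84.769234)≈-51.202050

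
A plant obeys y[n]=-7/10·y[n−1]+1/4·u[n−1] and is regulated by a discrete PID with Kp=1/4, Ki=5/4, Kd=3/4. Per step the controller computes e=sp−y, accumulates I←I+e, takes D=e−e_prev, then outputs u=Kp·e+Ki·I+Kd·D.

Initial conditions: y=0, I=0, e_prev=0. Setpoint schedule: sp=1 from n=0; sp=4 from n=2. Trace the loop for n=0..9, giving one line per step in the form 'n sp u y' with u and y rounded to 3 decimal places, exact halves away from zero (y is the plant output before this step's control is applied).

(exact arithmetic carried between steps; '≈' marks a value shown rounded to 6 d.p. or computed from one; I and e_prev carry over from the previous line; the table rounds u and y to 3 d.p., halves away from zero)
n=0: y=0, sp=1, e=sp−y=1; I=1, D=e−e_prev=1; u=1/4·1+5/4·1+3/4·1=2.25; next y=-7/10·0+1/4·2.25=0.5625
n=1: y=0.5625, sp=1, e=sp−y=0.4375; I=1.4375, D=e−e_prev=-0.5625; u=1/4·0.4375+5/4·1.4375+3/4·(-0.5625)=1.484375; next y=-7/10·0.5625+1/4·1.484375≈-0.022656
n=2: y≈-0.022656, sp=4, e=sp−y≈4.022656; I≈5.460156, D=e−e_prev≈3.585156; u=1/4·4.022656+5/4·5.460156+3/4·3.585156≈10.519727; next y=-7/10·(-0.022656)+1/4·10.519727≈2.645791
n=3: y≈2.645791, sp=4, e=sp−y≈1.354209; I≈6.814365, D=e−e_prev≈-2.668447; u=1/4·1.354209+5/4·6.814365+3/4·(-2.668447)≈6.855173; next y=-7/10·2.645791+1/4·6.855173≈-0.138260
n=4: y≈-0.138260, sp=4, e=sp−y≈4.138260; I≈10.952626, D=e−e_prev≈2.784051; u=1/4·4.138260+5/4·10.952626+3/4·2.784051≈16.813386; next y=-7/10·(-0.138260)+1/4·16.813386≈4.300129
n=5: y≈4.300129, sp=4, e=sp−y≈-0.300129; I≈10.652497, D=e−e_prev≈-4.438389; u=1/4·(-0.300129)+5/4·10.652497+3/4·(-4.438389)≈9.911797; next y=-7/10·4.300129+1/4·9.911797≈-0.532141
n=6: y≈-0.532141, sp=4, e=sp−y≈4.532141; I≈15.184638, D=e−e_prev≈4.832269; u=1/4·4.532141+5/4·15.184638+3/4·4.832269≈23.738034; next y=-7/10·(-0.532141)+1/4·23.738034≈6.307007
n=7: y≈6.307007, sp=4, e=sp−y≈-2.307007; I≈12.877631, D=e−e_prev≈-6.839148; u=1/4·(-2.307007)+5/4·12.877631+3/4·(-6.839148)≈10.390925; next y=-7/10·6.307007+1/4·10.390925≈-1.817174
n=8: y≈-1.817174, sp=4, e=sp−y≈5.817174; I≈18.694804, D=e−e_prev≈8.124181; u=1/4·5.817174+5/4·18.694804+3/4·8.124181≈30.915934; next y=-7/10·(-1.817174)+1/4·30.915934≈9.001005
n=9: y≈9.001005, sp=4, e=sp−y≈-5.001005; I≈13.693799, D=e−e_prev≈-10.818179; u=1/4·(-5.001005)+5/4·13.693799+3/4·(-10.818179)≈7.753364; next y=-7/10·9.001005+1/4·7.753364≈-4.362363

0 1 2.250 0.000
1 1 1.484 0.563
2 4 10.520 -0.023
3 4 6.855 2.646
4 4 16.813 -0.138
5 4 9.912 4.300
6 4 23.738 -0.532
7 4 10.391 6.307
8 4 30.916 -1.817
9 4 7.753 9.001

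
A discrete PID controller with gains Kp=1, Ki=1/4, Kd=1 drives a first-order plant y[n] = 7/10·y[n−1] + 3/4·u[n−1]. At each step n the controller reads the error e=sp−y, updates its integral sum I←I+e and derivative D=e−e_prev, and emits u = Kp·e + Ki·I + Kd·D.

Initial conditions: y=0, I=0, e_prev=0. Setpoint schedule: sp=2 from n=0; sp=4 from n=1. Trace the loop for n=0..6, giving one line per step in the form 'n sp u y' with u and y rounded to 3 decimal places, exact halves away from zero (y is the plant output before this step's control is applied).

(exact arithmetic carried between steps; '≈' marks a value shown rounded to 6 d.p. or computed from one; I and e_prev carry over from the previous line; the table rounds u and y to 3 d.p., halves away from zero)
n=0: y=0, sp=2, e=sp−y=2; I=2, D=e−e_prev=2; u=1·2+1/4·2+1·2=4.5; next y=7/10·0+3/4·4.5=3.375
n=1: y=3.375, sp=4, e=sp−y=0.625; I=2.625, D=e−e_prev=-1.375; u=1·0.625+1/4·2.625+1·(-1.375)=-0.09375; next y=7/10·3.375+3/4·(-0.09375)≈2.292188
n=2: y≈2.292188, sp=4, e=sp−y≈1.707813; I≈4.332813, D=e−e_prev≈1.082813; u=1·1.707813+1/4·4.332813+1·1.082813≈3.873828; next y=7/10·2.292188+3/4·3.873828≈4.509902
n=3: y≈4.509902, sp=4, e=sp−y≈-0.509902; I≈3.822910, D=e−e_prev≈-2.217715; u=1·(-0.509902)+1/4·3.822910+1·(-2.217715)≈-1.771890; next y=7/10·4.509902+3/4·(-1.771890)≈1.828014
n=4: y≈1.828014, sp=4, e=sp−y≈2.171986; I≈5.994896, D=e−e_prev≈2.681888; u=1·2.171986+1/4·5.994896+1·2.681888≈6.352597; next y=7/10·1.828014+3/4·6.352597≈6.044058
n=5: y≈6.044058, sp=4, e=sp−y≈-2.044058; I≈3.950838, D=e−e_prev≈-4.216044; u=1·(-2.044058)+1/4·3.950838+1·(-4.216044)≈-5.272393; next y=7/10·6.044058+3/4·(-5.272393)≈0.276546
n=6: y≈0.276546, sp=4, e=sp−y≈3.723454; I≈7.674291, D=e−e_prev≈5.767512; u=1·3.723454+1/4·7.674291+1·5.767512≈11.409538; next y=7/10·0.276546+3/4·11.409538≈8.750736

0 2 4.500 0.000
1 4 -0.094 3.375
2 4 3.874 2.292
3 4 -1.772 4.510
4 4 6.353 1.828
5 4 -5.272 6.044
6 4 11.410 0.277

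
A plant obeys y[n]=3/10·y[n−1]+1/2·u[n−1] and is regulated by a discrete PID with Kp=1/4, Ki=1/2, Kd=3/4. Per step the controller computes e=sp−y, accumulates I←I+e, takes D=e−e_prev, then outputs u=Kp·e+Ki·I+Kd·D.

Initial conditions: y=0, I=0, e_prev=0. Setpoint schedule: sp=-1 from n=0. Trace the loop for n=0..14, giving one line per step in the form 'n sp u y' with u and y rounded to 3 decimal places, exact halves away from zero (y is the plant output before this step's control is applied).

0 -1 -1.500 0.000
1 -1 -0.125 -0.750
2 -1 -1.506 -0.288
3 -1 -0.688 -0.839
4 -1 -1.548 -0.596
5 -1 -1.032 -0.952
6 -1 -1.549 -0.802
7 -1 -1.215 -1.015
8 -1 -1.522 -0.912
9 -1 -1.305 -1.035
10 -1 -1.487 -0.963
11 -1 -1.348 -1.033
12 -1 -1.457 -0.984
13 -1 -1.368 -1.024
14 -1 -1.435 -0.991

(exact arithmetic carried between steps; '≈' marks a value shown rounded to 6 d.p. or computed from one; I and e_prev carry over from the previous line; the table rounds u and y to 3 d.p., halves away from zero)
n=0: y=0, sp=-1, e=sp−y=-1; I=-1, D=e−e_prev=-1; u=1/4·(-1)+1/2·(-1)+3/4·(-1)=-1.5; next y=3/10·0+1/2·(-1.5)=-0.75
n=1: y=-0.75, sp=-1, e=sp−y=-0.25; I=-1.25, D=e−e_prev=0.75; u=1/4·(-0.25)+1/2·(-1.25)+3/4·0.75=-0.125; next y=3/10·(-0.75)+1/2·(-0.125)=-0.2875
n=2: y=-0.2875, sp=-1, e=sp−y=-0.7125; I=-1.9625, D=e−e_prev=-0.4625; u=1/4·(-0.7125)+1/2·(-1.9625)+3/4·(-0.4625)=-1.50625; next y=3/10·(-0.2875)+1/2·(-1.50625)=-0.839375
n=3: y=-0.839375, sp=-1, e=sp−y=-0.160625; I=-2.123125, D=e−e_prev=0.551875; u=1/4·(-0.160625)+1/2·(-2.123125)+3/4·0.551875≈-0.687813; next y=3/10·(-0.839375)+1/2·(-0.687813)≈-0.595719
n=4: y≈-0.595719, sp=-1, e=sp−y≈-0.404281; I≈-2.527406, D=e−e_prev≈-0.243656; u=1/4·(-0.404281)+1/2·(-2.527406)+3/4·(-0.243656)≈-1.547516; next y=3/10·(-0.595719)+1/2·(-1.547516)≈-0.952473
n=5: y≈-0.952473, sp=-1, e=sp−y≈-0.047527; I≈-2.574933, D=e−e_prev≈0.356755; u=1/4·(-0.047527)+1/2·(-2.574933)+3/4·0.356755≈-1.031782; next y=3/10·(-0.952473)+1/2·(-1.031782)≈-0.801633
n=6: y≈-0.801633, sp=-1, e=sp−y≈-0.198367; I≈-2.773300, D=e−e_prev≈-0.150840; u=1/4·(-0.198367)+1/2·(-2.773300)+3/4·(-0.150840)≈-1.549372; next y=3/10·(-0.801633)+1/2·(-1.549372)≈-1.015176
n=7: y≈-1.015176, sp=-1, e=sp−y≈0.015176; I≈-2.758124, D=e−e_prev≈0.213543; u=1/4·0.015176+1/2·(-2.758124)+3/4·0.213543≈-1.215111; next y=3/10·(-1.015176)+1/2·(-1.215111)≈-0.912108
n=8: y≈-0.912108, sp=-1, e=sp−y≈-0.087892; I≈-2.846016, D=e−e_prev≈-0.103068; u=1/4·(-0.087892)+1/2·(-2.846016)+3/4·(-0.103068)≈-1.522282; next y=3/10·(-0.912108)+1/2·(-1.522282)≈-1.034773
n=9: y≈-1.034773, sp=-1, e=sp−y≈0.034773; I≈-2.811242, D=e−e_prev≈0.122665; u=1/4·0.034773+1/2·(-2.811242)+3/4·0.122665≈-1.304929; next y=3/10·(-1.034773)+1/2·(-1.304929)≈-0.962897
n=10: y≈-0.962897, sp=-1, e=sp−y≈-0.037103; I≈-2.848346, D=e−e_prev≈-0.071877; u=1/4·(-0.037103)+1/2·(-2.848346)+3/4·(-0.071877)≈-1.487356; next y=3/10·(-0.962897)+1/2·(-1.487356)≈-1.032547
n=11: y≈-1.032547, sp=-1, e=sp−y≈0.032547; I≈-2.815799, D=e−e_prev≈0.069651; u=1/4·0.032547+1/2·(-2.815799)+3/4·0.069651≈-1.347525; next y=3/10·(-1.032547)+1/2·(-1.347525)≈-0.983526
n=12: y≈-0.983526, sp=-1, e=sp−y≈-0.016474; I≈-2.832272, D=e−e_prev≈-0.049021; u=1/4·(-0.016474)+1/2·(-2.832272)+3/4·(-0.049021)≈-1.457020; next y=3/10·(-0.983526)+1/2·(-1.457020)≈-1.023568
n=13: y≈-1.023568, sp=-1, e=sp−y≈0.023568; I≈-2.808704, D=e−e_prev≈0.040041; u=1/4·0.023568+1/2·(-2.808704)+3/4·0.040041≈-1.368429; next y=3/10·(-1.023568)+1/2·(-1.368429)≈-0.991285
n=14: y≈-0.991285, sp=-1, e=sp−y≈-0.008715; I≈-2.817419, D=e−e_prev≈-0.032283; u=1/4·(-0.008715)+1/2·(-2.817419)+3/4·(-0.032283)≈-1.435101; next y=3/10·(-0.991285)+1/2·(-1.435101)≈-1.014936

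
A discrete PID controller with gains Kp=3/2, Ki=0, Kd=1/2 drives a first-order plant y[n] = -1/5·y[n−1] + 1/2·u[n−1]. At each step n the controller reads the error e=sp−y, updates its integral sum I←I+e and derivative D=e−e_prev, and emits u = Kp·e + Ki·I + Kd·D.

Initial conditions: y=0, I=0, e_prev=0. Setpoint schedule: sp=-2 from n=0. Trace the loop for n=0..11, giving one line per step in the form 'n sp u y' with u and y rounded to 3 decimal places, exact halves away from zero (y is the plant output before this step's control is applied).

0 -2 -4.000 0.000
1 -2 1.000 -2.000
2 -2 -5.800 0.900
3 -2 3.610 -3.080
4 -2 -9.382 2.421
5 -2 8.561 -5.175
6 -2 -16.219 5.315
7 -2 18.003 -9.172
8 -2 -29.258 10.836
9 -2 36.010 -16.796
10 -2 -54.126 21.364
11 -2 70.354 -31.336

(exact arithmetic carried between steps; '≈' marks a value shown rounded to 6 d.p. or computed from one; I and e_prev carry over from the previous line; the table rounds u and y to 3 d.p., halves away from zero)
n=0: y=0, sp=-2, e=sp−y=-2; I=-2, D=e−e_prev=-2; u=3/2·(-2)+0·(-2)+1/2·(-2)=-4; next y=-1/5·0+1/2·(-4)=-2
n=1: y=-2, sp=-2, e=sp−y=0; I=-2, D=e−e_prev=2; u=3/2·0+0·(-2)+1/2·2=1; next y=-1/5·(-2)+1/2·1=0.9
n=2: y=0.9, sp=-2, e=sp−y=-2.9; I=-4.9, D=e−e_prev=-2.9; u=3/2·(-2.9)+0·(-4.9)+1/2·(-2.9)=-5.8; next y=-1/5·0.9+1/2·(-5.8)=-3.08
n=3: y=-3.08, sp=-2, e=sp−y=1.08; I=-3.82, D=e−e_prev=3.98; u=3/2·1.08+0·(-3.82)+1/2·3.98=3.61; next y=-1/5·(-3.08)+1/2·3.61=2.421
n=4: y=2.421, sp=-2, e=sp−y=-4.421; I=-8.241, D=e−e_prev=-5.501; u=3/2·(-4.421)+0·(-8.241)+1/2·(-5.501)=-9.382; next y=-1/5·2.421+1/2·(-9.382)=-5.1752
n=5: y=-5.1752, sp=-2, e=sp−y=3.1752; I=-5.0658, D=e−e_prev=7.5962; u=3/2·3.1752+0·(-5.0658)+1/2·7.5962=8.5609; next y=-1/5·(-5.1752)+1/2·8.5609=5.31549
n=6: y=5.31549, sp=-2, e=sp−y=-7.31549; I=-12.38129, D=e−e_prev=-10.49069; u=3/2·(-7.31549)+0·(-12.38129)+1/2·(-10.49069)=-16.21858; next y=-1/5·5.31549+1/2·(-16.21858)=-9.172388
n=7: y=-9.172388, sp=-2, e=sp−y=7.172388; I=-5.208902, D=e−e_prev=14.487878; u=3/2·7.172388+0·(-5.208902)+1/2·14.487878=18.002521; next y=-1/5·(-9.172388)+1/2·18.002521≈10.835738
n=8: y≈10.835738, sp=-2, e=sp−y≈-12.835738; I≈-18.044640, D=e−e_prev≈-20.008126; u=3/2·(-12.835738)+0·(-18.044640)+1/2·(-20.008126)≈-29.257670; next y=-1/5·10.835738+1/2·(-29.257670)≈-16.795983
n=9: y≈-16.795983, sp=-2, e=sp−y≈14.795983; I≈-3.248657, D=e−e_prev≈27.631721; u=3/2·14.795983+0·(-3.248657)+1/2·27.631721≈36.009834; next y=-1/5·(-16.795983)+1/2·36.009834≈21.364114
n=10: y≈21.364114, sp=-2, e=sp−y≈-23.364114; I≈-26.612771, D=e−e_prev≈-38.160097; u=3/2·(-23.364114)+0·(-26.612771)+1/2·(-38.160097)≈-54.126219; next y=-1/5·21.364114+1/2·(-54.126219)≈-31.335932
n=11: y≈-31.335932, sp=-2, e=sp−y≈29.335932; I≈2.723161, D=e−e_prev≈52.700046; u=3/2·29.335932+0·2.723161+1/2·52.700046≈70.353921; next y=-1/5·(-31.335932)+1/2·70.353921≈41.444147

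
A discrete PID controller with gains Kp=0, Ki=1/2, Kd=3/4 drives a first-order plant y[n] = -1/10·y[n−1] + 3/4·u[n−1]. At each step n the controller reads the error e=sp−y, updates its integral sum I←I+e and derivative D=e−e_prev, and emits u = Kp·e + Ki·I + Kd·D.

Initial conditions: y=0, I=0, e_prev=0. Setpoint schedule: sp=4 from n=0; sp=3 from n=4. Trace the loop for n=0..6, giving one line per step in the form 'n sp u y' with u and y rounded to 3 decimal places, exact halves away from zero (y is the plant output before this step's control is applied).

(exact arithmetic carried between steps; '≈' marks a value shown rounded to 6 d.p. or computed from one; I and e_prev carry over from the previous line; the table rounds u and y to 3 d.p., halves away from zero)
n=0: y=0, sp=4, e=sp−y=4; I=4, D=e−e_prev=4; u=0·4+1/2·4+3/4·4=5; next y=-1/10·0+3/4·5=3.75
n=1: y=3.75, sp=4, e=sp−y=0.25; I=4.25, D=e−e_prev=-3.75; u=0·0.25+1/2·4.25+3/4·(-3.75)=-0.6875; next y=-1/10·3.75+3/4·(-0.6875)=-0.890625
n=2: y=-0.890625, sp=4, e=sp−y=4.890625; I=9.140625, D=e−e_prev=4.640625; u=0·4.890625+1/2·9.140625+3/4·4.640625≈8.050781; next y=-1/10·(-0.890625)+3/4·8.050781≈6.127148
n=3: y≈6.127148, sp=4, e=sp−y≈-2.127148; I≈7.013477, D=e−e_prev≈-7.017773; u=0·(-2.127148)+1/2·7.013477+3/4·(-7.017773)≈-1.756592; next y=-1/10·6.127148+3/4·(-1.756592)≈-1.930159
n=4: y≈-1.930159, sp=3, e=sp−y≈4.930159; I≈11.943635, D=e−e_prev≈7.057307; u=0·4.930159+1/2·11.943635+3/4·7.057307≈11.264798; next y=-1/10·(-1.930159)+3/4·11.264798≈8.641614
n=5: y≈8.641614, sp=3, e=sp−y≈-5.641614; I≈6.302021, D=e−e_prev≈-10.571773; u=0·(-5.641614)+1/2·6.302021+3/4·(-10.571773)≈-4.777819; next y=-1/10·8.641614+3/4·(-4.777819)≈-4.447526
n=6: y≈-4.447526, sp=3, e=sp−y≈7.447526; I≈13.749547, D=e−e_prev≈13.089140; u=0·7.447526+1/2·13.749547+3/4·13.089140≈16.691629; next y=-1/10·(-4.447526)+3/4·16.691629≈12.963474

0 4 5.000 0.000
1 4 -0.688 3.750
2 4 8.051 -0.891
3 4 -1.757 6.127
4 3 11.265 -1.930
5 3 -4.778 8.642
6 3 16.692 -4.448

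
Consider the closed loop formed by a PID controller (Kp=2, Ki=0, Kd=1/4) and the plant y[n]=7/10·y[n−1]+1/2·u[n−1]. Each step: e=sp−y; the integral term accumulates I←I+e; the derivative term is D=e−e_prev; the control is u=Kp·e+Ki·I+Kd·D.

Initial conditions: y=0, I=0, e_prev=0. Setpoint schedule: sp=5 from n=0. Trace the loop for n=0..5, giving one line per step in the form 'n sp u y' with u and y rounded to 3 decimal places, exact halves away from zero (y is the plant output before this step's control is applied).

(exact arithmetic carried between steps; '≈' marks a value shown rounded to 6 d.p. or computed from one; I and e_prev carry over from the previous line; the table rounds u and y to 3 d.p., halves away from zero)
n=0: y=0, sp=5, e=sp−y=5; I=5, D=e−e_prev=5; u=2·5+0·5+1/4·5=11.25; next y=7/10·0+1/2·11.25=5.625
n=1: y=5.625, sp=5, e=sp−y=-0.625; I=4.375, D=e−e_prev=-5.625; u=2·(-0.625)+0·4.375+1/4·(-5.625)=-2.65625; next y=7/10·5.625+1/2·(-2.65625)=2.609375
n=2: y=2.609375, sp=5, e=sp−y=2.390625; I=6.765625, D=e−e_prev=3.015625; u=2·2.390625+0·6.765625+1/4·3.015625≈5.535156; next y=7/10·2.609375+1/2·5.535156≈4.594141
n=3: y≈4.594141, sp=5, e=sp−y≈0.405859; I≈7.171484, D=e−e_prev≈-1.984766; u=2·0.405859+0·7.171484+1/4·(-1.984766)≈0.315527; next y=7/10·4.594141+1/2·0.315527≈3.373662
n=4: y≈3.373662, sp=5, e=sp−y≈1.626338; I≈8.797822, D=e−e_prev≈1.220479; u=2·1.626338+0·8.797822+1/4·1.220479≈3.557795; next y=7/10·3.373662+1/2·3.557795≈4.140461
n=5: y≈4.140461, sp=5, e=sp−y≈0.859539; I≈9.657361, D=e−e_prev≈-0.766799; u=2·0.859539+0·9.657361+1/4·(-0.766799)≈1.527378; next y=7/10·4.140461+1/2·1.527378≈3.662012

0 5 11.250 0.000
1 5 -2.656 5.625
2 5 5.535 2.609
3 5 0.316 4.594
4 5 3.558 3.374
5 5 1.527 4.140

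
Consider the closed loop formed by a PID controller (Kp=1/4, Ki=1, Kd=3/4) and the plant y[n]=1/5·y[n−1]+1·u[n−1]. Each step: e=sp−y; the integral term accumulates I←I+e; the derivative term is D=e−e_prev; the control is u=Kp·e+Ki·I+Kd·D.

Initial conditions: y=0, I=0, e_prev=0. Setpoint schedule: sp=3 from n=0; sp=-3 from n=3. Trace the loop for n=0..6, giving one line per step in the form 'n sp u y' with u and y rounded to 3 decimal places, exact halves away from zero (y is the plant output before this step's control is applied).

(exact arithmetic carried between steps; '≈' marks a value shown rounded to 6 d.p. or computed from one; I and e_prev carry over from the previous line; the table rounds u and y to 3 d.p., halves away from zero)
n=0: y=0, sp=3, e=sp−y=3; I=3, D=e−e_prev=3; u=1/4·3+1·3+3/4·3=6; next y=1/5·0+1·6=6
n=1: y=6, sp=3, e=sp−y=-3; I=0, D=e−e_prev=-6; u=1/4·(-3)+1·0+3/4·(-6)=-5.25; next y=1/5·6+1·(-5.25)=-4.05
n=2: y=-4.05, sp=3, e=sp−y=7.05; I=7.05, D=e−e_prev=10.05; u=1/4·7.05+1·7.05+3/4·10.05=16.35; next y=1/5·(-4.05)+1·16.35=15.54
n=3: y=15.54, sp=-3, e=sp−y=-18.54; I=-11.49, D=e−e_prev=-25.59; u=1/4·(-18.54)+1·(-11.49)+3/4·(-25.59)=-35.3175; next y=1/5·15.54+1·(-35.3175)=-32.2095
n=4: y=-32.2095, sp=-3, e=sp−y=29.2095; I=17.7195, D=e−e_prev=47.7495; u=1/4·29.2095+1·17.7195+3/4·47.7495=60.834; next y=1/5·(-32.2095)+1·60.834=54.3921
n=5: y=54.3921, sp=-3, e=sp−y=-57.3921; I=-39.6726, D=e−e_prev=-86.6016; u=1/4·(-57.3921)+1·(-39.6726)+3/4·(-86.6016)=-118.971825; next y=1/5·54.3921+1·(-118.971825)=-108.093405
n=6: y=-108.093405, sp=-3, e=sp−y=105.093405; I=65.420805, D=e−e_prev=162.485505; u=1/4·105.093405+1·65.420805+3/4·162.485505=213.558285; next y=1/5·(-108.093405)+1·213.558285=191.939604

0 3 6.000 0.000
1 3 -5.250 6.000
2 3 16.350 -4.050
3 -3 -35.318 15.540
4 -3 60.834 -32.210
5 -3 -118.972 54.392
6 -3 213.558 -108.093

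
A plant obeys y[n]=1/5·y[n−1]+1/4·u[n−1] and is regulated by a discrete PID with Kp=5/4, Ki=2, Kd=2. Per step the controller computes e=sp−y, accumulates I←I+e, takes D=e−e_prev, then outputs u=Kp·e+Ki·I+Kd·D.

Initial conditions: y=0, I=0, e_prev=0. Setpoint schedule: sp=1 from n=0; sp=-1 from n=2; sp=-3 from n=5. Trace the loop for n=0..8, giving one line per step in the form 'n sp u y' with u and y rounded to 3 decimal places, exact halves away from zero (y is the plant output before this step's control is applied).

0 1 5.250 0.000
1 1 -1.641 1.313
2 -1 -2.475 -0.148
3 -1 -0.472 -0.648
4 -1 -4.280 -0.248
5 -3 -10.906 -1.119
6 -3 -2.799 -2.950
7 -3 -15.278 -1.290
8 -3 -0.742 -4.077

(exact arithmetic carried between steps; '≈' marks a value shown rounded to 6 d.p. or computed from one; I and e_prev carry over from the previous line; the table rounds u and y to 3 d.p., halves away from zero)
n=0: y=0, sp=1, e=sp−y=1; I=1, D=e−e_prev=1; u=5/4·1+2·1+2·1=5.25; next y=1/5·0+1/4·5.25=1.3125
n=1: y=1.3125, sp=1, e=sp−y=-0.3125; I=0.6875, D=e−e_prev=-1.3125; u=5/4·(-0.3125)+2·0.6875+2·(-1.3125)=-1.640625; next y=1/5·1.3125+1/4·(-1.640625)≈-0.147656
n=2: y≈-0.147656, sp=-1, e=sp−y≈-0.852344; I≈-0.164844, D=e−e_prev≈-0.539844; u=5/4·(-0.852344)+2·(-0.164844)+2·(-0.539844)≈-2.474805; next y=1/5·(-0.147656)+1/4·(-2.474805)≈-0.648232
n=3: y≈-0.648232, sp=-1, e=sp−y≈-0.351768; I≈-0.516611, D=e−e_prev≈0.500576; u=5/4·(-0.351768)+2·(-0.516611)+2·0.500576≈-0.471780; next y=1/5·(-0.648232)+1/4·(-0.471780)≈-0.247591
n=4: y≈-0.247591, sp=-1, e=sp−y≈-0.752409; I≈-1.269020, D=e−e_prev≈-0.400641; u=5/4·(-0.752409)+2·(-1.269020)+2·(-0.400641)≈-4.279832; next y=1/5·(-0.247591)+1/4·(-4.279832)≈-1.119476
n=5: y≈-1.119476, sp=-3, e=sp−y≈-1.880524; I≈-3.149543, D=e−e_prev≈-1.128115; u=5/4·(-1.880524)+2·(-3.149543)+2·(-1.128115)≈-10.905972; next y=1/5·(-1.119476)+1/4·(-10.905972)≈-2.950388
n=6: y≈-2.950388, sp=-3, e=sp−y≈-0.049612; I≈-3.199155, D=e−e_prev≈1.830912; u=5/4·(-0.049612)+2·(-3.199155)+2·1.830912≈-2.798502; next y=1/5·(-2.950388)+1/4·(-2.798502)≈-1.289703
n=7: y≈-1.289703, sp=-3, e=sp−y≈-1.710297; I≈-4.909452, D=e−e_prev≈-1.660685; u=5/4·(-1.710297)+2·(-4.909452)+2·(-1.660685)≈-15.278146; next y=1/5·(-1.289703)+1/4·(-15.278146)≈-4.077477
n=8: y≈-4.077477, sp=-3, e=sp−y≈1.077477; I≈-3.831975, D=e−e_prev≈2.787774; u=5/4·1.077477+2·(-3.831975)+2·2.787774≈-0.741556; next y=1/5·(-4.077477)+1/4·(-0.741556)≈-1.000884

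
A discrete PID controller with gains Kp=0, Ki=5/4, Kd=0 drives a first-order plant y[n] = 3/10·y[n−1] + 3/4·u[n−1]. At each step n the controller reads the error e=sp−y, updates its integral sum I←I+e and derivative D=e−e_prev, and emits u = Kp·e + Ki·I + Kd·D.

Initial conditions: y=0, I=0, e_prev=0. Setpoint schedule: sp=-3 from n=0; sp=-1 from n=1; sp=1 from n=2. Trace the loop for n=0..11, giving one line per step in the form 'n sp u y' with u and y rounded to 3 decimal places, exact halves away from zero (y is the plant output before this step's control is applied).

0 -3 -3.750 0.000
1 -1 -1.484 -2.813
2 1 2.212 -1.957
3 1 2.122 1.072
4 1 0.981 1.913
5 1 0.594 1.309
6 1 0.796 0.838
7 1 0.985 0.849
8 1 0.993 0.994
9 1 0.939 1.043
10 1 0.918 1.018
11 1 0.926 0.993

(exact arithmetic carried between steps; '≈' marks a value shown rounded to 6 d.p. or computed from one; I and e_prev carry over from the previous line; the table rounds u and y to 3 d.p., halves away from zero)
n=0: y=0, sp=-3, e=sp−y=-3; I=-3, D=e−e_prev=-3; u=0·(-3)+5/4·(-3)+0·(-3)=-3.75; next y=3/10·0+3/4·(-3.75)=-2.8125
n=1: y=-2.8125, sp=-1, e=sp−y=1.8125; I=-1.1875, D=e−e_prev=4.8125; u=0·1.8125+5/4·(-1.1875)+0·4.8125=-1.484375; next y=3/10·(-2.8125)+3/4·(-1.484375)≈-1.957031
n=2: y≈-1.957031, sp=1, e=sp−y≈2.957031; I≈1.769531, D=e−e_prev≈1.144531; u=0·2.957031+5/4·1.769531+0·1.144531≈2.211914; next y=3/10·(-1.957031)+3/4·2.211914≈1.071826
n=3: y≈1.071826, sp=1, e=sp−y≈-0.071826; I≈1.697705, D=e−e_prev≈-3.028857; u=0·(-0.071826)+5/4·1.697705+0·(-3.028857)≈2.122131; next y=3/10·1.071826+3/4·2.122131≈1.913146
n=4: y≈1.913146, sp=1, e=sp−y≈-0.913146; I≈0.784559, D=e−e_prev≈-0.841320; u=0·(-0.913146)+5/4·0.784559+0·(-0.841320)≈0.980698; next y=3/10·1.913146+3/4·0.980698≈1.309468
n=5: y≈1.309468, sp=1, e=sp−y≈-0.309468; I≈0.475091, D=e−e_prev≈0.603679; u=0·(-0.309468)+5/4·0.475091+0·0.603679≈0.593864; next y=3/10·1.309468+3/4·0.593864≈0.838238
n=6: y≈0.838238, sp=1, e=sp−y≈0.161762; I≈0.636853, D=e−e_prev≈0.471230; u=0·0.161762+5/4·0.636853+0·0.471230≈0.796066; next y=3/10·0.838238+3/4·0.796066≈0.848521
n=7: y≈0.848521, sp=1, e=sp−y≈0.151479; I≈0.788332, D=e−e_prev≈-0.010283; u=0·0.151479+5/4·0.788332+0·(-0.010283)≈0.985415; next y=3/10·0.848521+3/4·0.985415≈0.993617
n=8: y≈0.993617, sp=1, e=sp−y≈0.006383; I≈0.794714, D=e−e_prev≈-0.145096; u=0·0.006383+5/4·0.794714+0·(-0.145096)≈0.993393; next y=3/10·0.993617+3/4·0.993393≈1.043130
n=9: y≈1.043130, sp=1, e=sp−y≈-0.043130; I≈0.751584, D=e−e_prev≈-0.049513; u=0·(-0.043130)+5/4·0.751584+0·(-0.049513)≈0.939481; next y=3/10·1.043130+3/4·0.939481≈1.017549
n=10: y≈1.017549, sp=1, e=sp−y≈-0.017549; I≈0.734035, D=e−e_prev≈0.025581; u=0·(-0.017549)+5/4·0.734035+0·0.025581≈0.917544; next y=3/10·1.017549+3/4·0.917544≈0.993423
n=11: y≈0.993423, sp=1, e=sp−y≈0.006577; I≈0.740612, D=e−e_prev≈0.024127; u=0·0.006577+5/4·0.740612+0·0.024127≈0.925765; next y=3/10·0.993423+3/4·0.925765≈0.992351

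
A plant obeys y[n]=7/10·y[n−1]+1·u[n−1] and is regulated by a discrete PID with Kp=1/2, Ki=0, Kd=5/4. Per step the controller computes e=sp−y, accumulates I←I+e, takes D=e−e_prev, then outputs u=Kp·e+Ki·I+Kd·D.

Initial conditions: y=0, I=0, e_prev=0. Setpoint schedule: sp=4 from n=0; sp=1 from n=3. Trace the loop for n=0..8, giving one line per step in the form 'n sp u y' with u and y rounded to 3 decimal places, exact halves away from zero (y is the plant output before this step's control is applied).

0 4 7.000 0.000
1 4 -10.250 7.000
2 4 20.113 -5.350
3 1 -38.581 16.368
4 1 68.425 -27.123
5 1 -119.922 49.439
6 1 211.600 -85.315
7 1 -371.933 151.879
8 1 655.180 -265.617

(exact arithmetic carried between steps; '≈' marks a value shown rounded to 6 d.p. or computed from one; I and e_prev carry over from the previous line; the table rounds u and y to 3 d.p., halves away from zero)
n=0: y=0, sp=4, e=sp−y=4; I=4, D=e−e_prev=4; u=1/2·4+0·4+5/4·4=7; next y=7/10·0+1·7=7
n=1: y=7, sp=4, e=sp−y=-3; I=1, D=e−e_prev=-7; u=1/2·(-3)+0·1+5/4·(-7)=-10.25; next y=7/10·7+1·(-10.25)=-5.35
n=2: y=-5.35, sp=4, e=sp−y=9.35; I=10.35, D=e−e_prev=12.35; u=1/2·9.35+0·10.35+5/4·12.35=20.1125; next y=7/10·(-5.35)+1·20.1125=16.3675
n=3: y=16.3675, sp=1, e=sp−y=-15.3675; I=-5.0175, D=e−e_prev=-24.7175; u=1/2·(-15.3675)+0·(-5.0175)+5/4·(-24.7175)=-38.580625; next y=7/10·16.3675+1·(-38.580625)=-27.123375
n=4: y=-27.123375, sp=1, e=sp−y=28.123375; I=23.105875, D=e−e_prev=43.490875; u=1/2·28.123375+0·23.105875+5/4·43.490875≈68.425281; next y=7/10·(-27.123375)+1·68.425281≈49.438919
n=5: y≈49.438919, sp=1, e=sp−y≈-48.438919; I≈-25.333044, D=e−e_prev≈-76.562294; u=1/2·(-48.438919)+0·(-25.333044)+5/4·(-76.562294)≈-119.922327; next y=7/10·49.438919+1·(-119.922327)≈-85.315083
n=6: y≈-85.315083, sp=1, e=sp−y≈86.315083; I≈60.982040, D=e−e_prev≈134.754002; u=1/2·86.315083+0·60.982040+5/4·134.754002≈211.600044; next y=7/10·(-85.315083)+1·211.600044≈151.879486
n=7: y≈151.879486, sp=1, e=sp−y≈-150.879486; I≈-89.897446, D=e−e_prev≈-237.194569; u=1/2·(-150.879486)+0·(-89.897446)+5/4·(-237.194569)≈-371.932955; next y=7/10·151.879486+1·(-371.932955)≈-265.617315
n=8: y≈-265.617315, sp=1, e=sp−y≈266.617315; I≈176.719868, D=e−e_prev≈417.496801; u=1/2·266.617315+0·176.719868+5/4·417.496801≈655.179658; next y=7/10·(-265.617315)+1·655.179658≈469.247538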